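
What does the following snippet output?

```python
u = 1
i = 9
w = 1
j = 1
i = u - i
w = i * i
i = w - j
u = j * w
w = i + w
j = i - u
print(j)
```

i = 1-9 = -8
w = (-8)*(-8) = 64
i = 64-1 = 63
u = 1*64 = 64
w = 63+64 = 127
j = 63-64 = -1

-1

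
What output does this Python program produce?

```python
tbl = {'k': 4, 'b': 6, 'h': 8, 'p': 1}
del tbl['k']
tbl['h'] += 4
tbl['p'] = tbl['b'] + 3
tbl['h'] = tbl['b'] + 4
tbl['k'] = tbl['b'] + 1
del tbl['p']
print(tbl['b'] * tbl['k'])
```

42

del 'k' → {'b': 6, 'h': 8, 'p': 1}
tbl['h'] = 8+4 = 12 → {'b': 6, 'h': 12, 'p': 1}
tbl['p'] = tbl['b']+3 = 9 → {'b': 6, 'h': 12, 'p': 9}
tbl['h'] = tbl['b']+4 = 10 → {'b': 6, 'h': 10, 'p': 9}
tbl['k'] = tbl['b']+1 = 7 → {'b': 6, 'h': 10, 'p': 9, 'k': 7}
del 'p' → {'b': 6, 'h': 10, 'k': 7}
tbl['b']*tbl['k'] = 6*7 = 42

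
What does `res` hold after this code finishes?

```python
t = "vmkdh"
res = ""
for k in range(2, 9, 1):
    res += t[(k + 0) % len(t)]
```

'kdhvmkd'

k=2: add t[2]='k' → 'k'
k=3: add t[3]='d' → 'kd'
k=4: add t[4]='h' → 'kdh'
k=5: add t[0]='v' → 'kdhv'
k=6: add t[1]='m' → 'kdhvm'
k=7: add t[2]='k' → 'kdhvmk'
k=8: add t[3]='d' → 'kdhvmkd'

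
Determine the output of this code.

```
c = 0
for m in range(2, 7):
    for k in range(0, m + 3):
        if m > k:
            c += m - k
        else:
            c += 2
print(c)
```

85

m=2,k=0: 2>0, c = 0+2 = 2
m=2,k=1: 2>1, c = 2+1 = 3
m=2,k=2: not 2>2, c = 3+2 = 5
m=2,k=3: not 2>3, c = 5+2 = 7
m=2,k=4: not 2>4, c = 7+2 = 9
m=3,k=0: 3>0, c = 9+3 = 12
m=3,k=1: 3>1, c = 12+2 = 14
m=3,k=2: 3>2, c = 14+1 = 15
m=3,k=3: not 3>3, c = 15+2 = 17
m=3,k=4: not 3>4, c = 17+2 = 19
m=3,k=5: not 3>5, c = 19+2 = 21
m=4,k=0: 4>0, c = 21+4 = 25
m=4,k=1: 4>1, c = 25+3 = 28
m=4,k=2: 4>2, c = 28+2 = 30
m=4,k=3: 4>3, c = 30+1 = 31
m=4,k=4: not 4>4, c = 31+2 = 33
m=4,k=5: not 4>5, c = 33+2 = 35
m=4,k=6: not 4>6, c = 35+2 = 37
m=5,k=0: 5>0, c = 37+5 = 42
m=5,k=1: 5>1, c = 42+4 = 46
m=5,k=2: 5>2, c = 46+3 = 49
m=5,k=3: 5>3, c = 49+2 = 51
m=5,k=4: 5>4, c = 51+1 = 52
m=5,k=5: not 5>5, c = 52+2 = 54
m=5,k=6: not 5>6, c = 54+2 = 56
m=5,k=7: not 5>7, c = 56+2 = 58
m=6,k=0: 6>0, c = 58+6 = 64
m=6,k=1: 6>1, c = 64+5 = 69
m=6,k=2: 6>2, c = 69+4 = 73
m=6,k=3: 6>3, c = 73+3 = 76
m=6,k=4: 6>4, c = 76+2 = 78
m=6,k=5: 6>5, c = 78+1 = 79
m=6,k=6: not 6>6, c = 79+2 = 81
m=6,k=7: not 6>7, c = 81+2 = 83
m=6,k=8: not 6>8, c = 83+2 = 85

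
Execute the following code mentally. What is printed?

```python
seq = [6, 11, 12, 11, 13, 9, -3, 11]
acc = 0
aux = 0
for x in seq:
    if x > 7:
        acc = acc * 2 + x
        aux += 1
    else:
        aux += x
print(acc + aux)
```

x=6: not >7; aux=6
x=11: >7, acc = 0*2+11 = 11; aux=7
x=12: >7, acc = 11*2+12 = 34; aux=8
x=11: >7, acc = 34*2+11 = 79; aux=9
x=13: >7, acc = 79*2+13 = 171; aux=10
x=9: >7, acc = 171*2+9 = 351; aux=11
x=-3: not >7; aux=8
x=11: >7, acc = 351*2+11 = 713; aux=9
acc+aux = 713+9 = 722

722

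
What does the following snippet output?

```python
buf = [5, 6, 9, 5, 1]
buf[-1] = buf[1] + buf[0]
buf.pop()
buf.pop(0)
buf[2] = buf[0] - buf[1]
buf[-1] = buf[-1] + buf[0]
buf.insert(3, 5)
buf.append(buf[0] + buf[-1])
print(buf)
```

[6, 9, 3, 5, 11]

buf[-1] = buf[1]+buf[0] = 6+5 = 11 → [5, 6, 9, 5, 11]
pop() removes 11 → [5, 6, 9, 5]
pop(0) removes 5 → [6, 9, 5]
buf[2] = buf[0]-buf[1] = 6-9 = -3 → [6, 9, -3]
buf[-1] = buf[-1]+buf[0] = (-3)+6 = 3 → [6, 9, 3]
insert 5 at 3 → [6, 9, 3, 5]
append buf[0]+buf[-1] = 6+5 = 11 → [6, 9, 3, 5, 11]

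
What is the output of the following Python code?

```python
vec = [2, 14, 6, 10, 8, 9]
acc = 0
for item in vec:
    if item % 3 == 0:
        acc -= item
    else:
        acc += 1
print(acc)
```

item=2: not %3==0, acc = 0+1 = 1
item=14: not %3==0, acc = 1+1 = 2
item=6: %3==0, acc = 2-6 = -4
item=10: not %3==0, acc = (-4)+1 = -3
item=8: not %3==0, acc = (-3)+1 = -2
item=9: %3==0, acc = (-2)-9 = -11

-11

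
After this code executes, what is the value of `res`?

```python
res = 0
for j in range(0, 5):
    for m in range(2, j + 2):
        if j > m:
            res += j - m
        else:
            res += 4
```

j=1,m=2: not 1>2, res = 0+4 = 4
j=2,m=2: not 2>2, res = 4+4 = 8
j=2,m=3: not 2>3, res = 8+4 = 12
j=3,m=2: 3>2, res = 12+1 = 13
j=3,m=3: not 3>3, res = 13+4 = 17
j=3,m=4: not 3>4, res = 17+4 = 21
j=4,m=2: 4>2, res = 21+2 = 23
j=4,m=3: 4>3, res = 23+1 = 24
j=4,m=4: not 4>4, res = 24+4 = 28
j=4,m=5: not 4>5, res = 28+4 = 32

32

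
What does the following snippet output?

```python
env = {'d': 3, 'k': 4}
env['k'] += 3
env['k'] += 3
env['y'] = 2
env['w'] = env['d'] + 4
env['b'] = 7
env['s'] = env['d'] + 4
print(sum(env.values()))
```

env['k'] = 4+3 = 7 → {'d': 3, 'k': 7}
env['k'] = 7+3 = 10 → {'d': 3, 'k': 10}
env['y'] = 2 → {'d': 3, 'k': 10, 'y': 2}
env['w'] = env['d']+4 = 7 → {'d': 3, 'k': 10, 'y': 2, 'w': 7}
env['b'] = 7 → {'d': 3, 'k': 10, 'y': 2, 'w': 7, 'b': 7}
env['s'] = env['d']+4 = 7 → {'d': 3, 'k': 10, 'y': 2, 'w': 7, 'b': 7, 's': 7}
sum of values = 36

36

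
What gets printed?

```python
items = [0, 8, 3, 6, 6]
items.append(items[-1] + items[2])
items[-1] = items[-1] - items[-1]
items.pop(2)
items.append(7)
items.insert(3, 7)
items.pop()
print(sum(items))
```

27

append items[-1]+items[2] = 6+3 = 9 → [0, 8, 3, 6, 6, 9]
items[-1] = items[-1]-items[-1] = 9-9 = 0 → [0, 8, 3, 6, 6, 0]
pop(2) removes 3 → [0, 8, 6, 6, 0]
append 7 → [0, 8, 6, 6, 0, 7]
insert 7 at 3 → [0, 8, 6, 7, 6, 0, 7]
pop() removes 7 → [0, 8, 6, 7, 6, 0]
sum = 27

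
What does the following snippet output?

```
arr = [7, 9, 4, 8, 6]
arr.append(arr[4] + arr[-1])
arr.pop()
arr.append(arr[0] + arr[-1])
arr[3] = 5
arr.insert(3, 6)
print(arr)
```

[7, 9, 4, 6, 5, 6, 13]

append arr[4]+arr[-1] = 6+6 = 12 → [7, 9, 4, 8, 6, 12]
pop() removes 12 → [7, 9, 4, 8, 6]
append arr[0]+arr[-1] = 7+6 = 13 → [7, 9, 4, 8, 6, 13]
arr[3] = 5 → [7, 9, 4, 5, 6, 13]
insert 6 at 3 → [7, 9, 4, 6, 5, 6, 13]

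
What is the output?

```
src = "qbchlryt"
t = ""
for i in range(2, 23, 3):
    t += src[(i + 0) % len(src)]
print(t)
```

i=2: add src[2]='c' → 'c'
i=5: add src[5]='r' → 'cr'
i=8: add src[0]='q' → 'crq'
i=11: add src[3]='h' → 'crqh'
i=14: add src[6]='y' → 'crqhy'
i=17: add src[1]='b' → 'crqhyb'
i=20: add src[4]='l' → 'crqhybl'

crqhybl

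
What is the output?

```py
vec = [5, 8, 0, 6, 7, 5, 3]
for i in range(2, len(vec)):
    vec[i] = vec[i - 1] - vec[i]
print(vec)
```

[5, 8, 8, 2, -5, -10, -13]

i=2: vec[2] = 8-0 = 8 → [5, 8, 8, 6, 7, 5, 3]
i=3: vec[3] = 8-6 = 2 → [5, 8, 8, 2, 7, 5, 3]
i=4: vec[4] = 2-7 = -5 → [5, 8, 8, 2, -5, 5, 3]
i=5: vec[5] = (-5)-5 = -10 → [5, 8, 8, 2, -5, -10, 3]
i=6: vec[6] = (-10)-3 = -13 → [5, 8, 8, 2, -5, -10, -13]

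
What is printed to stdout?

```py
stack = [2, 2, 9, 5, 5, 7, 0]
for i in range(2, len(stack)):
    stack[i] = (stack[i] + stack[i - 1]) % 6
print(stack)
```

[2, 2, 5, 4, 3, 4, 4]

i=2: stack[2] = (9+2)%6 = 5 → [2, 2, 5, 5, 5, 7, 0]
i=3: stack[3] = (5+5)%6 = 4 → [2, 2, 5, 4, 5, 7, 0]
i=4: stack[4] = (5+4)%6 = 3 → [2, 2, 5, 4, 3, 7, 0]
i=5: stack[5] = (7+3)%6 = 4 → [2, 2, 5, 4, 3, 4, 0]
i=6: stack[6] = (0+4)%6 = 4 → [2, 2, 5, 4, 3, 4, 4]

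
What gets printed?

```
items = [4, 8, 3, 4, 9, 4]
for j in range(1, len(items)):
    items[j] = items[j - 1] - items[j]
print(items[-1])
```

j=1: items[1] = 4-8 = -4 → [4, -4, 3, 4, 9, 4]
j=2: items[2] = (-4)-3 = -7 → [4, -4, -7, 4, 9, 4]
j=3: items[3] = (-7)-4 = -11 → [4, -4, -7, -11, 9, 4]
j=4: items[4] = (-11)-9 = -20 → [4, -4, -7, -11, -20, 4]
j=5: items[5] = (-20)-4 = -24 → [4, -4, -7, -11, -20, -24]

-24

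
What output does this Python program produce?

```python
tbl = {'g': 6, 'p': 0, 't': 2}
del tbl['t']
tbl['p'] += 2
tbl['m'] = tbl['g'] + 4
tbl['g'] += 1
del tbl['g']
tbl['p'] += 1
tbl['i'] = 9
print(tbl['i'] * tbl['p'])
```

del 't' → {'g': 6, 'p': 0}
tbl['p'] = 0+2 = 2 → {'g': 6, 'p': 2}
tbl['m'] = tbl['g']+4 = 10 → {'g': 6, 'p': 2, 'm': 10}
tbl['g'] = 6+1 = 7 → {'g': 7, 'p': 2, 'm': 10}
del 'g' → {'p': 2, 'm': 10}
tbl['p'] = 2+1 = 3 → {'p': 3, 'm': 10}
tbl['i'] = 9 → {'p': 3, 'm': 10, 'i': 9}
tbl['i']*tbl['p'] = 9*3 = 27

27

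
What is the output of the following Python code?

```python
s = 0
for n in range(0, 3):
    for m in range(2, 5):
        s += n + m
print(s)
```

36

n=0,m=2: s = 0+2 = 2
n=0,m=3: s = 2+3 = 5
n=0,m=4: s = 5+4 = 9
n=1,m=2: s = 9+3 = 12
n=1,m=3: s = 12+4 = 16
n=1,m=4: s = 16+5 = 21
n=2,m=2: s = 21+4 = 25
n=2,m=3: s = 25+5 = 30
n=2,m=4: s = 30+6 = 36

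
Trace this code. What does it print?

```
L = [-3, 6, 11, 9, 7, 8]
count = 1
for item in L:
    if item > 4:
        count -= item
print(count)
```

item=-3: not >4
item=6: >4, count = 1-6 = -5
item=11: >4, count = (-5)-11 = -16
item=9: >4, count = (-16)-9 = -25
item=7: >4, count = (-25)-7 = -32
item=8: >4, count = (-32)-8 = -40

-40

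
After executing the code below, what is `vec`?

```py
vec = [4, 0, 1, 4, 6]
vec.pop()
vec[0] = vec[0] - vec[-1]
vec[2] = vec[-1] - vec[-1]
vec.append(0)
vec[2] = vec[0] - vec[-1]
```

pop() removes 6 → [4, 0, 1, 4]
vec[0] = vec[0]-vec[-1] = 4-4 = 0 → [0, 0, 1, 4]
vec[2] = vec[-1]-vec[-1] = 4-4 = 0 → [0, 0, 0, 4]
append 0 → [0, 0, 0, 4, 0]
vec[2] = vec[0]-vec[-1] = 0-0 = 0 → [0, 0, 0, 4, 0]

[0, 0, 0, 4, 0]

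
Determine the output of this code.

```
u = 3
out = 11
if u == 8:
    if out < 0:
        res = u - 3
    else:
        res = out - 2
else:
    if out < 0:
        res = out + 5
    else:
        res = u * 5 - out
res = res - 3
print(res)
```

1

u=3, out=11
u == 8 is False; out < 0 is False
→ res = u * 5 - out = 4
res = 4-3 = 1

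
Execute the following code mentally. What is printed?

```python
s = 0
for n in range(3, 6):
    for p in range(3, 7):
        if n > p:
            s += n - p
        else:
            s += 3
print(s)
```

n=3,p=3: not 3>3, s = 0+3 = 3
n=3,p=4: not 3>4, s = 3+3 = 6
n=3,p=5: not 3>5, s = 6+3 = 9
n=3,p=6: not 3>6, s = 9+3 = 12
n=4,p=3: 4>3, s = 12+1 = 13
n=4,p=4: not 4>4, s = 13+3 = 16
n=4,p=5: not 4>5, s = 16+3 = 19
n=4,p=6: not 4>6, s = 19+3 = 22
n=5,p=3: 5>3, s = 22+2 = 24
n=5,p=4: 5>4, s = 24+1 = 25
n=5,p=5: not 5>5, s = 25+3 = 28
n=5,p=6: not 5>6, s = 28+3 = 31

31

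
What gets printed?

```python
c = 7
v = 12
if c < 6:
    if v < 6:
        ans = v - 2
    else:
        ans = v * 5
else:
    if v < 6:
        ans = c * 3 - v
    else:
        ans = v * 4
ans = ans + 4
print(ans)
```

c=7, v=12
c < 6 is False; v < 6 is False
→ ans = v * 4 = 48
ans = 48+4 = 52

52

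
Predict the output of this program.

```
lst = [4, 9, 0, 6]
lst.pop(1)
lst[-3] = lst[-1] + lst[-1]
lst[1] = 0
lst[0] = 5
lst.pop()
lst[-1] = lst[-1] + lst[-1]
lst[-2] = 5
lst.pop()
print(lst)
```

[5]

pop(1) removes 9 → [4, 0, 6]
lst[-3] = lst[-1]+lst[-1] = 6+6 = 12 → [12, 0, 6]
lst[1] = 0 → [12, 0, 6]
lst[0] = 5 → [5, 0, 6]
pop() removes 6 → [5, 0]
lst[-1] = lst[-1]+lst[-1] = 0+0 = 0 → [5, 0]
lst[-2] = 5 → [5, 0]
pop() removes 0 → [5]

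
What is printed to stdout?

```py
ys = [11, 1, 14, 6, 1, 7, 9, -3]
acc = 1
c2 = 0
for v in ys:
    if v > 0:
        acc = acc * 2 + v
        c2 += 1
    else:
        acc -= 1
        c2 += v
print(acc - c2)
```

1158

v=11: >0, acc = 1*2+11 = 13; c2=1
v=1: >0, acc = 13*2+1 = 27; c2=2
v=14: >0, acc = 27*2+14 = 68; c2=3
v=6: >0, acc = 68*2+6 = 142; c2=4
v=1: >0, acc = 142*2+1 = 285; c2=5
v=7: >0, acc = 285*2+7 = 577; c2=6
v=9: >0, acc = 577*2+9 = 1163; c2=7
v=-3: not >0, acc = 1163-1 = 1162; c2=4
acc-c2 = 1162-4 = 1158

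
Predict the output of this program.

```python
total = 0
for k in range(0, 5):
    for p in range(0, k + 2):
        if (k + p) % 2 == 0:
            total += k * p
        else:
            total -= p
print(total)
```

k=0,p=0: even sum, total = 0+0 = 0
k=0,p=1: odd sum, total = 0-1 = -1
k=1,p=0: odd sum, total = (-1)-0 = -1
k=1,p=1: even sum, total = (-1)+1 = 0
k=1,p=2: odd sum, total = 0-2 = -2
k=2,p=0: even sum, total = (-2)+0 = -2
k=2,p=1: odd sum, total = (-2)-1 = -3
k=2,p=2: even sum, total = (-3)+4 = 1
k=2,p=3: odd sum, total = 1-3 = -2
k=3,p=0: odd sum, total = (-2)-0 = -2
k=3,p=1: even sum, total = (-2)+3 = 1
k=3,p=2: odd sum, total = 1-2 = -1
k=3,p=3: even sum, total = (-1)+9 = 8
k=3,p=4: odd sum, total = 8-4 = 4
k=4,p=0: even sum, total = 4+0 = 4
k=4,p=1: odd sum, total = 4-1 = 3
k=4,p=2: even sum, total = 3+8 = 11
k=4,p=3: odd sum, total = 11-3 = 8
k=4,p=4: even sum, total = 8+16 = 24
k=4,p=5: odd sum, total = 24-5 = 19

19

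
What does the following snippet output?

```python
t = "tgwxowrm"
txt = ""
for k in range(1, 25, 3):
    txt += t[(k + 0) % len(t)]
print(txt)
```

k=1: add t[1]='g' → 'g'
k=4: add t[4]='o' → 'go'
k=7: add t[7]='m' → 'gom'
k=10: add t[2]='w' → 'gomw'
k=13: add t[5]='w' → 'gomww'
k=16: add t[0]='t' → 'gomwwt'
k=19: add t[3]='x' → 'gomwwtx'
k=22: add t[6]='r' → 'gomwwtxr'

gomwwtxr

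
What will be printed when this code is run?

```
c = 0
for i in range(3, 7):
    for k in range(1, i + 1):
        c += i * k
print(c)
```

i=3,k=1: c = 0+3 = 3
i=3,k=2: c = 3+6 = 9
i=3,k=3: c = 9+9 = 18
i=4,k=1: c = 18+4 = 22
i=4,k=2: c = 22+8 = 30
i=4,k=3: c = 30+12 = 42
i=4,k=4: c = 42+16 = 58
i=5,k=1: c = 58+5 = 63
i=5,k=2: c = 63+10 = 73
i=5,k=3: c = 73+15 = 88
i=5,k=4: c = 88+20 = 108
i=5,k=5: c = 108+25 = 133
i=6,k=1: c = 133+6 = 139
i=6,k=2: c = 139+12 = 151
i=6,k=3: c = 151+18 = 169
i=6,k=4: c = 169+24 = 193
i=6,k=5: c = 193+30 = 223
i=6,k=6: c = 223+36 = 259

259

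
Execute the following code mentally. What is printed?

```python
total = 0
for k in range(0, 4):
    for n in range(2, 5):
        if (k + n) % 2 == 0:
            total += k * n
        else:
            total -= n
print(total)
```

k=0,n=2: even sum, total = 0+0 = 0
k=0,n=3: odd sum, total = 0-3 = -3
k=0,n=4: even sum, total = (-3)+0 = -3
k=1,n=2: odd sum, total = (-3)-2 = -5
k=1,n=3: even sum, total = (-5)+3 = -2
k=1,n=4: odd sum, total = (-2)-4 = -6
k=2,n=2: even sum, total = (-6)+4 = -2
k=2,n=3: odd sum, total = (-2)-3 = -5
k=2,n=4: even sum, total = (-5)+8 = 3
k=3,n=2: odd sum, total = 3-2 = 1
k=3,n=3: even sum, total = 1+9 = 10
k=3,n=4: odd sum, total = 10-4 = 6

6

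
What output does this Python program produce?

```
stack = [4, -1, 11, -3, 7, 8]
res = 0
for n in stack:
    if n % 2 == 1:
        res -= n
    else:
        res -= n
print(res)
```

n=4: not odd, res = 0-4 = -4
n=-1: odd, res = (-4)-(-1) = -3
n=11: odd, res = (-3)-11 = -14
n=-3: odd, res = (-14)-(-3) = -11
n=7: odd, res = (-11)-7 = -18
n=8: not odd, res = (-18)-8 = -26

-26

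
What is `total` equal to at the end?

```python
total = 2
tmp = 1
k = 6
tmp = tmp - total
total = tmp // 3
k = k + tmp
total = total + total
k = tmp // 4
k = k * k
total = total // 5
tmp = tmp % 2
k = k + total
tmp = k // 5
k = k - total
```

-1

tmp = 1-2 = -1
total = (-1)//3 = -1
k = 6+(-1) = 5
total = (-1)+(-1) = -2
k = (-1)//4 = -1
k = (-1)*(-1) = 1
total = (-2)//5 = -1
tmp = (-1)%2 = 1
k = 1+(-1) = 0
tmp = 0//5 = 0
k = 0-(-1) = 1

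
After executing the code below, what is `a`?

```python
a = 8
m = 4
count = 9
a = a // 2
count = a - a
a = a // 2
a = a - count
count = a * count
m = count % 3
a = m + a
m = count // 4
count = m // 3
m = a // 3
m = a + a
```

a = 8//2 = 4
count = 4-4 = 0
a = 4//2 = 2
a = 2-0 = 2
count = 2*0 = 0
m = 0%3 = 0
a = 0+2 = 2
m = 0//4 = 0
count = 0//3 = 0
m = 2//3 = 0
m = 2+2 = 4

2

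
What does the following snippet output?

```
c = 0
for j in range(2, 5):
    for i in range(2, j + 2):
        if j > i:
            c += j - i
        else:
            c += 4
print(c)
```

j=2,i=2: not 2>2, c = 0+4 = 4
j=2,i=3: not 2>3, c = 4+4 = 8
j=3,i=2: 3>2, c = 8+1 = 9
j=3,i=3: not 3>3, c = 9+4 = 13
j=3,i=4: not 3>4, c = 13+4 = 17
j=4,i=2: 4>2, c = 17+2 = 19
j=4,i=3: 4>3, c = 19+1 = 20
j=4,i=4: not 4>4, c = 20+4 = 24
j=4,i=5: not 4>5, c = 24+4 = 28

28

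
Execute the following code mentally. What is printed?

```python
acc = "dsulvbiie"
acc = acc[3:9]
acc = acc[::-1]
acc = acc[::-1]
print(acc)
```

slice [3:9] → 'lvbiie'
reverse → 'eiibvl'
reverse → 'lvbiie'

lvbiie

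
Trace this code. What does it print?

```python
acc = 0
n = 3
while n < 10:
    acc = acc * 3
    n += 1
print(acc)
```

0

n=3: acc = 0*3 = 0
n=4: acc = 0*3 = 0
n=5: acc = 0*3 = 0
n=6: acc = 0*3 = 0
n=7: acc = 0*3 = 0
n=8: acc = 0*3 = 0
n=9: acc = 0*3 = 0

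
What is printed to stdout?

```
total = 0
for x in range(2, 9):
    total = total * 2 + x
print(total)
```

374

x=2: total = 0*2+2 = 2
x=3: total = 2*2+3 = 7
x=4: total = 7*2+4 = 18
x=5: total = 18*2+5 = 41
x=6: total = 41*2+6 = 88
x=7: total = 88*2+7 = 183
x=8: total = 183*2+8 = 374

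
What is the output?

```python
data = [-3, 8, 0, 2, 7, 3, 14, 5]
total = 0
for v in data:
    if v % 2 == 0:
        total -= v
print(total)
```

-24

v=-3: not even
v=8: even, total = 0-8 = -8
v=0: even, total = (-8)-0 = -8
v=2: even, total = (-8)-2 = -10
v=7: not even
v=3: not even
v=14: even, total = (-10)-14 = -24
v=5: not even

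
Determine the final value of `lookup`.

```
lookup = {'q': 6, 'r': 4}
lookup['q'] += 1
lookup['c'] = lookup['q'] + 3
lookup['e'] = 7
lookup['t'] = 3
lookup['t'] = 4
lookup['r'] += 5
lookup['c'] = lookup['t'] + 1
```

{'q': 7, 'r': 9, 'c': 5, 'e': 7, 't': 4}

lookup['q'] = 6+1 = 7 → {'q': 7, 'r': 4}
lookup['c'] = lookup['q']+3 = 10 → {'q': 7, 'r': 4, 'c': 10}
lookup['e'] = 7 → {'q': 7, 'r': 4, 'c': 10, 'e': 7}
lookup['t'] = 3 → {'q': 7, 'r': 4, 'c': 10, 'e': 7, 't': 3}
lookup['t'] = 4 → {'q': 7, 'r': 4, 'c': 10, 'e': 7, 't': 4}
lookup['r'] = 4+5 = 9 → {'q': 7, 'r': 9, 'c': 10, 'e': 7, 't': 4}
lookup['c'] = lookup['t']+1 = 5 → {'q': 7, 'r': 9, 'c': 5, 'e': 7, 't': 4}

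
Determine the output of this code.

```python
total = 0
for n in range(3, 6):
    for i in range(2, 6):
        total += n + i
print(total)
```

90

n=3,i=2: total = 0+5 = 5
n=3,i=3: total = 5+6 = 11
n=3,i=4: total = 11+7 = 18
n=3,i=5: total = 18+8 = 26
n=4,i=2: total = 26+6 = 32
n=4,i=3: total = 32+7 = 39
n=4,i=4: total = 39+8 = 47
n=4,i=5: total = 47+9 = 56
n=5,i=2: total = 56+7 = 63
n=5,i=3: total = 63+8 = 71
n=5,i=4: total = 71+9 = 80
n=5,i=5: total = 80+10 = 90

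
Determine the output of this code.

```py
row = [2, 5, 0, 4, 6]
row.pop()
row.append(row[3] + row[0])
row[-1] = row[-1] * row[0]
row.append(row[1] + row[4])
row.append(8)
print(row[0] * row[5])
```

34

pop() removes 6 → [2, 5, 0, 4]
append row[3]+row[0] = 4+2 = 6 → [2, 5, 0, 4, 6]
row[-1] = row[-1]*row[0] = 6*2 = 12 → [2, 5, 0, 4, 12]
append row[1]+row[4] = 5+12 = 17 → [2, 5, 0, 4, 12, 17]
append 8 → [2, 5, 0, 4, 12, 17, 8]
row[0]*row[5] = 2*17 = 34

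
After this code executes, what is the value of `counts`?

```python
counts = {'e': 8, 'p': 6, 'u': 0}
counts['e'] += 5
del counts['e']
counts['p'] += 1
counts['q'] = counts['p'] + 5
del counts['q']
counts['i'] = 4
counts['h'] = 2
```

counts['e'] = 8+5 = 13 → {'e': 13, 'p': 6, 'u': 0}
del 'e' → {'p': 6, 'u': 0}
counts['p'] = 6+1 = 7 → {'p': 7, 'u': 0}
counts['q'] = counts['p']+5 = 12 → {'p': 7, 'u': 0, 'q': 12}
del 'q' → {'p': 7, 'u': 0}
counts['i'] = 4 → {'p': 7, 'u': 0, 'i': 4}
counts['h'] = 2 → {'p': 7, 'u': 0, 'i': 4, 'h': 2}

{'p': 7, 'u': 0, 'i': 4, 'h': 2}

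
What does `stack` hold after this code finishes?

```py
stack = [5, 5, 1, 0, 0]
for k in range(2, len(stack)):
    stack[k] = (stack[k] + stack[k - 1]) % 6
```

[5, 5, 0, 0, 0]

k=2: stack[2] = (1+5)%6 = 0 → [5, 5, 0, 0, 0]
k=3: stack[3] = (0+0)%6 = 0 → [5, 5, 0, 0, 0]
k=4: stack[4] = (0+0)%6 = 0 → [5, 5, 0, 0, 0]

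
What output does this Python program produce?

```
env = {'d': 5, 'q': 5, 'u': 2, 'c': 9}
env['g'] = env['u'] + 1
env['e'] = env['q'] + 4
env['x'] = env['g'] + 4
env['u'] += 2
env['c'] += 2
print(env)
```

{'d': 5, 'q': 5, 'u': 4, 'c': 11, 'g': 3, 'e': 9, 'x': 7}

env['g'] = env['u']+1 = 3 → {'d': 5, 'q': 5, 'u': 2, 'c': 9, 'g': 3}
env['e'] = env['q']+4 = 9 → {'d': 5, 'q': 5, 'u': 2, 'c': 9, 'g': 3, 'e': 9}
env['x'] = env['g']+4 = 7 → {'d': 5, 'q': 5, 'u': 2, 'c': 9, 'g': 3, 'e': 9, 'x': 7}
env['u'] = 2+2 = 4 → {'d': 5, 'q': 5, 'u': 4, 'c': 9, 'g': 3, 'e': 9, 'x': 7}
env['c'] = 9+2 = 11 → {'d': 5, 'q': 5, 'u': 4, 'c': 11, 'g': 3, 'e': 9, 'x': 7}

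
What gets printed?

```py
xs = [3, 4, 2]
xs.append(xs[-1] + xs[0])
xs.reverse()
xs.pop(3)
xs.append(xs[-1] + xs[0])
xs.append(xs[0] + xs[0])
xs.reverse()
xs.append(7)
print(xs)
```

[10, 9, 4, 2, 5, 7]

append xs[-1]+xs[0] = 2+3 = 5 → [3, 4, 2, 5]
reverse → [5, 2, 4, 3]
pop(3) removes 3 → [5, 2, 4]
append xs[-1]+xs[0] = 4+5 = 9 → [5, 2, 4, 9]
append xs[0]+xs[0] = 5+5 = 10 → [5, 2, 4, 9, 10]
reverse → [10, 9, 4, 2, 5]
append 7 → [10, 9, 4, 2, 5, 7]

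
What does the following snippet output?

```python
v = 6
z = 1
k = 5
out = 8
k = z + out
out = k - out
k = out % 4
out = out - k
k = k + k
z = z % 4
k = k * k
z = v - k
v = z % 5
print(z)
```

k = 1+8 = 9
out = 9-8 = 1
k = 1%4 = 1
out = 1-1 = 0
k = 1+1 = 2
z = 1%4 = 1
k = 2*2 = 4
z = 6-4 = 2
v = 2%5 = 2

2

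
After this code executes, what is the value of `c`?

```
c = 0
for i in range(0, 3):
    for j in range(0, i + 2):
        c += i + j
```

21

i=0,j=0: c = 0+0 = 0
i=0,j=1: c = 0+1 = 1
i=1,j=0: c = 1+1 = 2
i=1,j=1: c = 2+2 = 4
i=1,j=2: c = 4+3 = 7
i=2,j=0: c = 7+2 = 9
i=2,j=1: c = 9+3 = 12
i=2,j=2: c = 12+4 = 16
i=2,j=3: c = 16+5 = 21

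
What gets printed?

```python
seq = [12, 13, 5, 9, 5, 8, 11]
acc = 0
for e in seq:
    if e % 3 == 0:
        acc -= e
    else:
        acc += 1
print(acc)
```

e=12: %3==0, acc = 0-12 = -12
e=13: not %3==0, acc = (-12)+1 = -11
e=5: not %3==0, acc = (-11)+1 = -10
e=9: %3==0, acc = (-10)-9 = -19
e=5: not %3==0, acc = (-19)+1 = -18
e=8: not %3==0, acc = (-18)+1 = -17
e=11: not %3==0, acc = (-17)+1 = -16

-16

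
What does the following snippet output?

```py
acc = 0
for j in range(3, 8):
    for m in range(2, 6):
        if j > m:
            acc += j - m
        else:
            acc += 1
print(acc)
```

40

j=3,m=2: 3>2, acc = 0+1 = 1
j=3,m=3: not 3>3, acc = 1+1 = 2
j=3,m=4: not 3>4, acc = 2+1 = 3
j=3,m=5: not 3>5, acc = 3+1 = 4
j=4,m=2: 4>2, acc = 4+2 = 6
j=4,m=3: 4>3, acc = 6+1 = 7
j=4,m=4: not 4>4, acc = 7+1 = 8
j=4,m=5: not 4>5, acc = 8+1 = 9
j=5,m=2: 5>2, acc = 9+3 = 12
j=5,m=3: 5>3, acc = 12+2 = 14
j=5,m=4: 5>4, acc = 14+1 = 15
j=5,m=5: not 5>5, acc = 15+1 = 16
j=6,m=2: 6>2, acc = 16+4 = 20
j=6,m=3: 6>3, acc = 20+3 = 23
j=6,m=4: 6>4, acc = 23+2 = 25
j=6,m=5: 6>5, acc = 25+1 = 26
j=7,m=2: 7>2, acc = 26+5 = 31
j=7,m=3: 7>3, acc = 31+4 = 35
j=7,m=4: 7>4, acc = 35+3 = 38
j=7,m=5: 7>5, acc = 38+2 = 40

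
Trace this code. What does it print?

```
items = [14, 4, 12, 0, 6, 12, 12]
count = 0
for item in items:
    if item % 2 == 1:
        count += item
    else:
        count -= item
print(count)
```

item=14: not odd, count = 0-14 = -14
item=4: not odd, count = (-14)-4 = -18
item=12: not odd, count = (-18)-12 = -30
item=0: not odd, count = (-30)-0 = -30
item=6: not odd, count = (-30)-6 = -36
item=12: not odd, count = (-36)-12 = -48
item=12: not odd, count = (-48)-12 = -60

-60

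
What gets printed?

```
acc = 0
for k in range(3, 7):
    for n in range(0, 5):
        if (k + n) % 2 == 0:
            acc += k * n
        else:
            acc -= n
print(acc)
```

72

k=3,n=0: odd sum, acc = 0-0 = 0
k=3,n=1: even sum, acc = 0+3 = 3
k=3,n=2: odd sum, acc = 3-2 = 1
k=3,n=3: even sum, acc = 1+9 = 10
k=3,n=4: odd sum, acc = 10-4 = 6
k=4,n=0: even sum, acc = 6+0 = 6
k=4,n=1: odd sum, acc = 6-1 = 5
k=4,n=2: even sum, acc = 5+8 = 13
k=4,n=3: odd sum, acc = 13-3 = 10
k=4,n=4: even sum, acc = 10+16 = 26
k=5,n=0: odd sum, acc = 26-0 = 26
k=5,n=1: even sum, acc = 26+5 = 31
k=5,n=2: odd sum, acc = 31-2 = 29
k=5,n=3: even sum, acc = 29+15 = 44
k=5,n=4: odd sum, acc = 44-4 = 40
k=6,n=0: even sum, acc = 40+0 = 40
k=6,n=1: odd sum, acc = 40-1 = 39
k=6,n=2: even sum, acc = 39+12 = 51
k=6,n=3: odd sum, acc = 51-3 = 48
k=6,n=4: even sum, acc = 48+24 = 72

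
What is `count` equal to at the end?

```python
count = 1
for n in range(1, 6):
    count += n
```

16

n=1: count = 1+1 = 2
n=2: count = 2+2 = 4
n=3: count = 4+3 = 7
n=4: count = 7+4 = 11
n=5: count = 11+5 = 16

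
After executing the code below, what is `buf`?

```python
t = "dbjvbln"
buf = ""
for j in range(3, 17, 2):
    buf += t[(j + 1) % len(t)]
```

j=3: add t[4]='b' → 'b'
j=5: add t[6]='n' → 'bn'
j=7: add t[1]='b' → 'bnb'
j=9: add t[3]='v' → 'bnbv'
j=11: add t[5]='l' → 'bnbvl'
j=13: add t[0]='d' → 'bnbvld'
j=15: add t[2]='j' → 'bnbvldj'

'bnbvldj'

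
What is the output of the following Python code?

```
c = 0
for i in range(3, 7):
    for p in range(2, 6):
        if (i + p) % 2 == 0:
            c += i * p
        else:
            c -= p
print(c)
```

i=3,p=2: odd sum, c = 0-2 = -2
i=3,p=3: even sum, c = (-2)+9 = 7
i=3,p=4: odd sum, c = 7-4 = 3
i=3,p=5: even sum, c = 3+15 = 18
i=4,p=2: even sum, c = 18+8 = 26
i=4,p=3: odd sum, c = 26-3 = 23
i=4,p=4: even sum, c = 23+16 = 39
i=4,p=5: odd sum, c = 39-5 = 34
i=5,p=2: odd sum, c = 34-2 = 32
i=5,p=3: even sum, c = 32+15 = 47
i=5,p=4: odd sum, c = 47-4 = 43
i=5,p=5: even sum, c = 43+25 = 68
i=6,p=2: even sum, c = 68+12 = 80
i=6,p=3: odd sum, c = 80-3 = 77
i=6,p=4: even sum, c = 77+24 = 101
i=6,p=5: odd sum, c = 101-5 = 96

96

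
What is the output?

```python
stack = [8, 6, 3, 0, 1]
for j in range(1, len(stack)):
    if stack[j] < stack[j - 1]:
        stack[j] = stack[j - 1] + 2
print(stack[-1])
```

16

j=1: 6<8, stack[1] = 8+2 = 10 → [8, 10, 3, 0, 1]
j=2: 3<10, stack[2] = 10+2 = 12 → [8, 10, 12, 0, 1]
j=3: 0<12, stack[3] = 12+2 = 14 → [8, 10, 12, 14, 1]
j=4: 1<14, stack[4] = 14+2 = 16 → [8, 10, 12, 14, 16]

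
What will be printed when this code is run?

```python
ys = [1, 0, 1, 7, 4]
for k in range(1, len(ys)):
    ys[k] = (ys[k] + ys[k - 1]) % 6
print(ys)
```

k=1: ys[1] = (0+1)%6 = 1 → [1, 1, 1, 7, 4]
k=2: ys[2] = (1+1)%6 = 2 → [1, 1, 2, 7, 4]
k=3: ys[3] = (7+2)%6 = 3 → [1, 1, 2, 3, 4]
k=4: ys[4] = (4+3)%6 = 1 → [1, 1, 2, 3, 1]

[1, 1, 2, 3, 1]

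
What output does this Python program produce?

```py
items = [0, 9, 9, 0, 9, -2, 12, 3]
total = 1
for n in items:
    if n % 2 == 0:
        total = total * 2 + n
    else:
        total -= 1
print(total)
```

n=0: even, total = 1*2+0 = 2
n=9: not even, total = 2-1 = 1
n=9: not even, total = 1-1 = 0
n=0: even, total = 0*2+0 = 0
n=9: not even, total = 0-1 = -1
n=-2: even, total = (-1)*2+(-2) = -4
n=12: even, total = (-4)*2+12 = 4
n=3: not even, total = 4-1 = 3

3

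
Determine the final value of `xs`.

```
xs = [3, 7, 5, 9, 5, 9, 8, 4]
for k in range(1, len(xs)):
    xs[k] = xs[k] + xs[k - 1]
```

[3, 10, 15, 24, 29, 38, 46, 50]

k=1: xs[1] = 7+3 = 10 → [3, 10, 5, 9, 5, 9, 8, 4]
k=2: xs[2] = 5+10 = 15 → [3, 10, 15, 9, 5, 9, 8, 4]
k=3: xs[3] = 9+15 = 24 → [3, 10, 15, 24, 5, 9, 8, 4]
k=4: xs[4] = 5+24 = 29 → [3, 10, 15, 24, 29, 9, 8, 4]
k=5: xs[5] = 9+29 = 38 → [3, 10, 15, 24, 29, 38, 8, 4]
k=6: xs[6] = 8+38 = 46 → [3, 10, 15, 24, 29, 38, 46, 4]
k=7: xs[7] = 4+46 = 50 → [3, 10, 15, 24, 29, 38, 46, 50]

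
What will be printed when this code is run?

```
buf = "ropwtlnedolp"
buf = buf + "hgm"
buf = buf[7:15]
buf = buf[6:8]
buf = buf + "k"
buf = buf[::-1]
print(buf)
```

kmg

+ 'hgm' → 'ropwtlnedolphgm'
slice [7:15] → 'edolphgm'
slice [6:8] → 'gm'
+ 'k' → 'gmk'
reverse → 'kmg'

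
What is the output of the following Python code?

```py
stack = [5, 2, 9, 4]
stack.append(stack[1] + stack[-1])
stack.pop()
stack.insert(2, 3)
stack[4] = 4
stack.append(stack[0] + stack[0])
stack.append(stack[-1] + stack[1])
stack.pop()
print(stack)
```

append stack[1]+stack[-1] = 2+4 = 6 → [5, 2, 9, 4, 6]
pop() removes 6 → [5, 2, 9, 4]
insert 3 at 2 → [5, 2, 3, 9, 4]
stack[4] = 4 → [5, 2, 3, 9, 4]
append stack[0]+stack[0] = 5+5 = 10 → [5, 2, 3, 9, 4, 10]
append stack[-1]+stack[1] = 10+2 = 12 → [5, 2, 3, 9, 4, 10, 12]
pop() removes 12 → [5, 2, 3, 9, 4, 10]

[5, 2, 3, 9, 4, 10]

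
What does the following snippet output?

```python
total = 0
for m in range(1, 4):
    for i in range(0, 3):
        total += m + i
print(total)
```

27

m=1,i=0: total = 0+1 = 1
m=1,i=1: total = 1+2 = 3
m=1,i=2: total = 3+3 = 6
m=2,i=0: total = 6+2 = 8
m=2,i=1: total = 8+3 = 11
m=2,i=2: total = 11+4 = 15
m=3,i=0: total = 15+3 = 18
m=3,i=1: total = 18+4 = 22
m=3,i=2: total = 22+5 = 27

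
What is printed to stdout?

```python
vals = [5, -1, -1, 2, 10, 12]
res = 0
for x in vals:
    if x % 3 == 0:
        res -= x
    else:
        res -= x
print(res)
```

-27

x=5: not %3==0, res = 0-5 = -5
x=-1: not %3==0, res = (-5)-(-1) = -4
x=-1: not %3==0, res = (-4)-(-1) = -3
x=2: not %3==0, res = (-3)-2 = -5
x=10: not %3==0, res = (-5)-10 = -15
x=12: %3==0, res = (-15)-12 = -27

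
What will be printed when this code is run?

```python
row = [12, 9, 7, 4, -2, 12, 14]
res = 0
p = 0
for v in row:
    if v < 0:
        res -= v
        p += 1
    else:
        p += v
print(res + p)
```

v=12: not <0; p=12
v=9: not <0; p=21
v=7: not <0; p=28
v=4: not <0; p=32
v=-2: <0, res = 0-(-2) = 2; p=33
v=12: not <0; p=45
v=14: not <0; p=59
res+p = 2+59 = 61

61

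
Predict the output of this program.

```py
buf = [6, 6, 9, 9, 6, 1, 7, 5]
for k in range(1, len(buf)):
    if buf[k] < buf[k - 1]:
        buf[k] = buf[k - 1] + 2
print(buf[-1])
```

k=1: 6>=6, unchanged → [6, 6, 9, 9, 6, 1, 7, 5]
k=2: 9>=6, unchanged → [6, 6, 9, 9, 6, 1, 7, 5]
k=3: 9>=9, unchanged → [6, 6, 9, 9, 6, 1, 7, 5]
k=4: 6<9, buf[4] = 9+2 = 11 → [6, 6, 9, 9, 11, 1, 7, 5]
k=5: 1<11, buf[5] = 11+2 = 13 → [6, 6, 9, 9, 11, 13, 7, 5]
k=6: 7<13, buf[6] = 13+2 = 15 → [6, 6, 9, 9, 11, 13, 15, 5]
k=7: 5<15, buf[7] = 15+2 = 17 → [6, 6, 9, 9, 11, 13, 15, 17]

17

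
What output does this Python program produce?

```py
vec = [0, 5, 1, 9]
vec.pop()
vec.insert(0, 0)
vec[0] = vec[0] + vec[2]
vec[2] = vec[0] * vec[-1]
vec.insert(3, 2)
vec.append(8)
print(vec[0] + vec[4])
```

6

pop() removes 9 → [0, 5, 1]
insert 0 at 0 → [0, 0, 5, 1]
vec[0] = vec[0]+vec[2] = 0+5 = 5 → [5, 0, 5, 1]
vec[2] = vec[0]*vec[-1] = 5*1 = 5 → [5, 0, 5, 1]
insert 2 at 3 → [5, 0, 5, 2, 1]
append 8 → [5, 0, 5, 2, 1, 8]
vec[0]+vec[4] = 5+1 = 6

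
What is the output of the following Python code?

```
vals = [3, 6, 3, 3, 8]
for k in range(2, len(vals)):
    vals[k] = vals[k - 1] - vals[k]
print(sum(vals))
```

4

k=2: vals[2] = 6-3 = 3 → [3, 6, 3, 3, 8]
k=3: vals[3] = 3-3 = 0 → [3, 6, 3, 0, 8]
k=4: vals[4] = 0-8 = -8 → [3, 6, 3, 0, -8]
sum = 4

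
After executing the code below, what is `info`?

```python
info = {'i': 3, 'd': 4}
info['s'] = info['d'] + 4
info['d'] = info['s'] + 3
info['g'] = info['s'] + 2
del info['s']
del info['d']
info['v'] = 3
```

{'i': 3, 'g': 10, 'v': 3}

info['s'] = info['d']+4 = 8 → {'i': 3, 'd': 4, 's': 8}
info['d'] = info['s']+3 = 11 → {'i': 3, 'd': 11, 's': 8}
info['g'] = info['s']+2 = 10 → {'i': 3, 'd': 11, 's': 8, 'g': 10}
del 's' → {'i': 3, 'd': 11, 'g': 10}
del 'd' → {'i': 3, 'g': 10}
info['v'] = 3 → {'i': 3, 'g': 10, 'v': 3}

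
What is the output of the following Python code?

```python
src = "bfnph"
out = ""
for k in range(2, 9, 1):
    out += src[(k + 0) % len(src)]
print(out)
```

k=2: add src[2]='n' → 'n'
k=3: add src[3]='p' → 'np'
k=4: add src[4]='h' → 'nph'
k=5: add src[0]='b' → 'nphb'
k=6: add src[1]='f' → 'nphbf'
k=7: add src[2]='n' → 'nphbfn'
k=8: add src[3]='p' → 'nphbfnp'

nphbfnp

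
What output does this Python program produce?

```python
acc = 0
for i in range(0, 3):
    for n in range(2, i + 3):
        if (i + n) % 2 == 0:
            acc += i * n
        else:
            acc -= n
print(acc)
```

10

i=0,n=2: even sum, acc = 0+0 = 0
i=1,n=2: odd sum, acc = 0-2 = -2
i=1,n=3: even sum, acc = (-2)+3 = 1
i=2,n=2: even sum, acc = 1+4 = 5
i=2,n=3: odd sum, acc = 5-3 = 2
i=2,n=4: even sum, acc = 2+8 = 10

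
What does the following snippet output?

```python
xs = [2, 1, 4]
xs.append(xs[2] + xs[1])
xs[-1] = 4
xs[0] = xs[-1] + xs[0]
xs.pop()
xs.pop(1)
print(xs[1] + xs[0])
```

append xs[2]+xs[1] = 4+1 = 5 → [2, 1, 4, 5]
xs[-1] = 4 → [2, 1, 4, 4]
xs[0] = xs[-1]+xs[0] = 4+2 = 6 → [6, 1, 4, 4]
pop() removes 4 → [6, 1, 4]
pop(1) removes 1 → [6, 4]
xs[1]+xs[0] = 4+6 = 10

10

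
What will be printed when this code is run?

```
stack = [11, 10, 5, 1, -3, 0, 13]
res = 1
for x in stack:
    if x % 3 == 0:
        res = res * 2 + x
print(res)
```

x=11: not %3==0
x=10: not %3==0
x=5: not %3==0
x=1: not %3==0
x=-3: %3==0, res = 1*2+(-3) = -1
x=0: %3==0, res = (-1)*2+0 = -2
x=13: not %3==0

-2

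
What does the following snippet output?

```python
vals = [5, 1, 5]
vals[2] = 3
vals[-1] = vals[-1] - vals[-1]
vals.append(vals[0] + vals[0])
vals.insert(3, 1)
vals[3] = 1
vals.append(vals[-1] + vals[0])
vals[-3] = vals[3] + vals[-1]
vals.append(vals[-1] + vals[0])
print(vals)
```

vals[2] = 3 → [5, 1, 3]
vals[-1] = vals[-1]-vals[-1] = 3-3 = 0 → [5, 1, 0]
append vals[0]+vals[0] = 5+5 = 10 → [5, 1, 0, 10]
insert 1 at 3 → [5, 1, 0, 1, 10]
vals[3] = 1 → [5, 1, 0, 1, 10]
append vals[-1]+vals[0] = 10+5 = 15 → [5, 1, 0, 1, 10, 15]
vals[-3] = vals[3]+vals[-1] = 1+15 = 16 → [5, 1, 0, 16, 10, 15]
append vals[-1]+vals[0] = 15+5 = 20 → [5, 1, 0, 16, 10, 15, 20]

[5, 1, 0, 16, 10, 15, 20]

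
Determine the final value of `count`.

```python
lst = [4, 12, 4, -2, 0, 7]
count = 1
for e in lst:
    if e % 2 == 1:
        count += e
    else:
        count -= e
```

e=4: not odd, count = 1-4 = -3
e=12: not odd, count = (-3)-12 = -15
e=4: not odd, count = (-15)-4 = -19
e=-2: not odd, count = (-19)-(-2) = -17
e=0: not odd, count = (-17)-0 = -17
e=7: odd, count = (-17)+7 = -10

-10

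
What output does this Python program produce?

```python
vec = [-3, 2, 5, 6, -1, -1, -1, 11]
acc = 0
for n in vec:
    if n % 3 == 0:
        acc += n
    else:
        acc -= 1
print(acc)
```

-3

n=-3: %3==0, acc = 0+(-3) = -3
n=2: not %3==0, acc = (-3)-1 = -4
n=5: not %3==0, acc = (-4)-1 = -5
n=6: %3==0, acc = (-5)+6 = 1
n=-1: not %3==0, acc = 1-1 = 0
n=-1: not %3==0, acc = 0-1 = -1
n=-1: not %3==0, acc = (-1)-1 = -2
n=11: not %3==0, acc = (-2)-1 = -3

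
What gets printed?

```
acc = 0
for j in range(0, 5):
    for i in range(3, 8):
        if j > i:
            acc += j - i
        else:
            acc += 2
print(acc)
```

j=0,i=3: not 0>3, acc = 0+2 = 2
j=0,i=4: not 0>4, acc = 2+2 = 4
j=0,i=5: not 0>5, acc = 4+2 = 6
j=0,i=6: not 0>6, acc = 6+2 = 8
j=0,i=7: not 0>7, acc = 8+2 = 10
j=1,i=3: not 1>3, acc = 10+2 = 12
j=1,i=4: not 1>4, acc = 12+2 = 14
j=1,i=5: not 1>5, acc = 14+2 = 16
j=1,i=6: not 1>6, acc = 16+2 = 18
j=1,i=7: not 1>7, acc = 18+2 = 20
j=2,i=3: not 2>3, acc = 20+2 = 22
j=2,i=4: not 2>4, acc = 22+2 = 24
j=2,i=5: not 2>5, acc = 24+2 = 26
j=2,i=6: not 2>6, acc = 26+2 = 28
j=2,i=7: not 2>7, acc = 28+2 = 30
j=3,i=3: not 3>3, acc = 30+2 = 32
j=3,i=4: not 3>4, acc = 32+2 = 34
j=3,i=5: not 3>5, acc = 34+2 = 36
j=3,i=6: not 3>6, acc = 36+2 = 38
j=3,i=7: not 3>7, acc = 38+2 = 40
j=4,i=3: 4>3, acc = 40+1 = 41
j=4,i=4: not 4>4, acc = 41+2 = 43
j=4,i=5: not 4>5, acc = 43+2 = 45
j=4,i=6: not 4>6, acc = 45+2 = 47
j=4,i=7: not 4>7, acc = 47+2 = 49

49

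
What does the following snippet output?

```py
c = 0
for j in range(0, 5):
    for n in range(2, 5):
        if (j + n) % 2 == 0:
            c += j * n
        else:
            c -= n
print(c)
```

j=0,n=2: even sum, c = 0+0 = 0
j=0,n=3: odd sum, c = 0-3 = -3
j=0,n=4: even sum, c = (-3)+0 = -3
j=1,n=2: odd sum, c = (-3)-2 = -5
j=1,n=3: even sum, c = (-5)+3 = -2
j=1,n=4: odd sum, c = (-2)-4 = -6
j=2,n=2: even sum, c = (-6)+4 = -2
j=2,n=3: odd sum, c = (-2)-3 = -5
j=2,n=4: even sum, c = (-5)+8 = 3
j=3,n=2: odd sum, c = 3-2 = 1
j=3,n=3: even sum, c = 1+9 = 10
j=3,n=4: odd sum, c = 10-4 = 6
j=4,n=2: even sum, c = 6+8 = 14
j=4,n=3: odd sum, c = 14-3 = 11
j=4,n=4: even sum, c = 11+16 = 27

27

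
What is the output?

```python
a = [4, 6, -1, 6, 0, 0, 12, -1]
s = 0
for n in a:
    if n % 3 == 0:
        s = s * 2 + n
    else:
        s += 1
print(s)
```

n=4: not %3==0, s = 0+1 = 1
n=6: %3==0, s = 1*2+6 = 8
n=-1: not %3==0, s = 8+1 = 9
n=6: %3==0, s = 9*2+6 = 24
n=0: %3==0, s = 24*2+0 = 48
n=0: %3==0, s = 48*2+0 = 96
n=12: %3==0, s = 96*2+12 = 204
n=-1: not %3==0, s = 204+1 = 205

205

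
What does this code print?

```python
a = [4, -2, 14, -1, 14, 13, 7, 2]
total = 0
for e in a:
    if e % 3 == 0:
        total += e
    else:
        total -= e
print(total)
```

e=4: not %3==0, total = 0-4 = -4
e=-2: not %3==0, total = (-4)-(-2) = -2
e=14: not %3==0, total = (-2)-14 = -16
e=-1: not %3==0, total = (-16)-(-1) = -15
e=14: not %3==0, total = (-15)-14 = -29
e=13: not %3==0, total = (-29)-13 = -42
e=7: not %3==0, total = (-42)-7 = -49
e=2: not %3==0, total = (-49)-2 = -51

-51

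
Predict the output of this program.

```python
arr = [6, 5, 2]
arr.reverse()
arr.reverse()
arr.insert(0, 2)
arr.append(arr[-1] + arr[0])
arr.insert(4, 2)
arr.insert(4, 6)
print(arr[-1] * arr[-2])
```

reverse → [2, 5, 6]
reverse → [6, 5, 2]
insert 2 at 0 → [2, 6, 5, 2]
append arr[-1]+arr[0] = 2+2 = 4 → [2, 6, 5, 2, 4]
insert 2 at 4 → [2, 6, 5, 2, 2, 4]
insert 6 at 4 → [2, 6, 5, 2, 6, 2, 4]
arr[-1]*arr[-2] = 4*2 = 8

8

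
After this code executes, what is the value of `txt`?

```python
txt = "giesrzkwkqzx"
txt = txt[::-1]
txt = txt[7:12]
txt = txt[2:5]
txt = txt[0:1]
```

reverse → 'xzqkwkzrseig'
slice [7:12] → 'rseig'
slice [2:5] → 'eig'
slice [0:1] → 'e'

'e'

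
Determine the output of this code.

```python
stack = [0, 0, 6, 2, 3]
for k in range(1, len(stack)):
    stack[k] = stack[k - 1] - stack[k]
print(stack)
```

k=1: stack[1] = 0-0 = 0 → [0, 0, 6, 2, 3]
k=2: stack[2] = 0-6 = -6 → [0, 0, -6, 2, 3]
k=3: stack[3] = (-6)-2 = -8 → [0, 0, -6, -8, 3]
k=4: stack[4] = (-8)-3 = -11 → [0, 0, -6, -8, -11]

[0, 0, -6, -8, -11]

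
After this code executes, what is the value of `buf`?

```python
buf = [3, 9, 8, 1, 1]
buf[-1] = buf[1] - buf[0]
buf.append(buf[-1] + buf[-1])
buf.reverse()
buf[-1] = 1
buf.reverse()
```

buf[-1] = buf[1]-buf[0] = 9-3 = 6 → [3, 9, 8, 1, 6]
append buf[-1]+buf[-1] = 6+6 = 12 → [3, 9, 8, 1, 6, 12]
reverse → [12, 6, 1, 8, 9, 3]
buf[-1] = 1 → [12, 6, 1, 8, 9, 1]
reverse → [1, 9, 8, 1, 6, 12]

[1, 9, 8, 1, 6, 12]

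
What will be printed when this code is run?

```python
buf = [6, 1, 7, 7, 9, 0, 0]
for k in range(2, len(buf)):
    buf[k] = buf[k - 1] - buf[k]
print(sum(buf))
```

k=2: buf[2] = 1-7 = -6 → [6, 1, -6, 7, 9, 0, 0]
k=3: buf[3] = (-6)-7 = -13 → [6, 1, -6, -13, 9, 0, 0]
k=4: buf[4] = (-13)-9 = -22 → [6, 1, -6, -13, -22, 0, 0]
k=5: buf[5] = (-22)-0 = -22 → [6, 1, -6, -13, -22, -22, 0]
k=6: buf[6] = (-22)-0 = -22 → [6, 1, -6, -13, -22, -22, -22]
sum = -78

-78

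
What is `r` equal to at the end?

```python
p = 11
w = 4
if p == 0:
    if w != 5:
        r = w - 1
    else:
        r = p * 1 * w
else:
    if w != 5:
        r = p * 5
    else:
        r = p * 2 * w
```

55

p=11, w=4
p == 0 is False; w != 5 is True
→ r = p * 5 = 55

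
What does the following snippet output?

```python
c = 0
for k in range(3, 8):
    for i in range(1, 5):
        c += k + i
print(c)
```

k=3,i=1: c = 0+4 = 4
k=3,i=2: c = 4+5 = 9
k=3,i=3: c = 9+6 = 15
k=3,i=4: c = 15+7 = 22
k=4,i=1: c = 22+5 = 27
k=4,i=2: c = 27+6 = 33
k=4,i=3: c = 33+7 = 40
k=4,i=4: c = 40+8 = 48
k=5,i=1: c = 48+6 = 54
k=5,i=2: c = 54+7 = 61
k=5,i=3: c = 61+8 = 69
k=5,i=4: c = 69+9 = 78
k=6,i=1: c = 78+7 = 85
k=6,i=2: c = 85+8 = 93
k=6,i=3: c = 93+9 = 102
k=6,i=4: c = 102+10 = 112
k=7,i=1: c = 112+8 = 120
k=7,i=2: c = 120+9 = 129
k=7,i=3: c = 129+10 = 139
k=7,i=4: c = 139+11 = 150

150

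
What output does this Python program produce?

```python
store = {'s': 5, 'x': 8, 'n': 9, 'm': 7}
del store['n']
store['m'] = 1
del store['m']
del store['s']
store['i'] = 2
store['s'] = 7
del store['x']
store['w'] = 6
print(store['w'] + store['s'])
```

del 'n' → {'s': 5, 'x': 8, 'm': 7}
store['m'] = 1 → {'s': 5, 'x': 8, 'm': 1}
del 'm' → {'s': 5, 'x': 8}
del 's' → {'x': 8}
store['i'] = 2 → {'x': 8, 'i': 2}
store['s'] = 7 → {'x': 8, 'i': 2, 's': 7}
del 'x' → {'i': 2, 's': 7}
store['w'] = 6 → {'i': 2, 's': 7, 'w': 6}
store['w']+store['s'] = 6+7 = 13

13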